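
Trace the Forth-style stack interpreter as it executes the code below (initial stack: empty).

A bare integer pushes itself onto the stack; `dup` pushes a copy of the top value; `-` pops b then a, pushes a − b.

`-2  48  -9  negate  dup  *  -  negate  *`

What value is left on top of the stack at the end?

-2      [-2]
48      [-2, 48]
-9      [-2, 48, -9]
negate  [-2, 48, 9]
dup     [-2, 48, 9, 9]
*       [-2, 48, 81]
-       [-2, -33]
negate  [-2, 33]
*       [-66]

-66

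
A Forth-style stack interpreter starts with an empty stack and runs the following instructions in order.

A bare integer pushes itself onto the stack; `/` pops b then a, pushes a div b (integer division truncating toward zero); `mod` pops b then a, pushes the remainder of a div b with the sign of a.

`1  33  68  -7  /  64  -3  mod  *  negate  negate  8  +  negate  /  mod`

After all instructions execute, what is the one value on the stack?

1      → 1
33     → 1 33
68     → 1 33 68
-7     → 1 33 68 -7
/      → 1 33 -9
64     → 1 33 -9 64
-3     → 1 33 -9 64 -3
mod    → 1 33 -9 1
*      → 1 33 -9
negate → 1 33 9
negate → 1 33 -9
8      → 1 33 -9 8
+      → 1 33 -1
negate → 1 33 1
/      → 1 33
mod    → 1

1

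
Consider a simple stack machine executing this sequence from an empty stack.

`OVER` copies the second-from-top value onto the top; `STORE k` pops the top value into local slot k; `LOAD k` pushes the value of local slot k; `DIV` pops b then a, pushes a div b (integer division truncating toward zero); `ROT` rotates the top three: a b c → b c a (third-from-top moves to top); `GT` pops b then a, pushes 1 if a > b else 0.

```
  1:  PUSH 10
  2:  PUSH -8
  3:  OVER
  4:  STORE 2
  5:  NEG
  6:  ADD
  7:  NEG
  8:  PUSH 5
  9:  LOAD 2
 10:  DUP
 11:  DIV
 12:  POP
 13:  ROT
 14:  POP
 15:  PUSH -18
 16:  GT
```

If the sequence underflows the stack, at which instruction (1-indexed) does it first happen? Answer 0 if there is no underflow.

13

PUSH 10  10
PUSH -8  10 -8
OVER     10 -8 10
STORE 2  10 -8
NEG      10 8
ADD      18
NEG      -18
PUSH 5   -18 5
LOAD 2   -18 5 10
DUP      -18 5 10 10
DIV      -18 5 1
POP      -18 5
ROT  — needs 3 operands, stack has 2 → underflow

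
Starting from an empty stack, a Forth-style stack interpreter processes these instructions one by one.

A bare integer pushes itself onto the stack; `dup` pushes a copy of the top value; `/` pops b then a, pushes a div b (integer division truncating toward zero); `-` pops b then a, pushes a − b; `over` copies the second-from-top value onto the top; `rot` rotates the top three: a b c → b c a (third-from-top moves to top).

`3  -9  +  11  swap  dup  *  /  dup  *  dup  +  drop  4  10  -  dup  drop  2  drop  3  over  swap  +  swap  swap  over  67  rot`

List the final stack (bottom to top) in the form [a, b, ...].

3    : [3]
-9   : [3, -9]
+    : [-6]
11   : [-6, 11]
swap : [11, -6]
dup  : [11, -6, -6]
*    : [11, 36]
/    : [0]
dup  : [0, 0]
*    : [0]
dup  : [0, 0]
+    : [0]
drop : []
4    : [4]
10   : [4, 10]
-    : [-6]
dup  : [-6, -6]
drop : [-6]
2    : [-6, 2]
drop : [-6]
3    : [-6, 3]
over : [-6, 3, -6]
swap : [-6, -6, 3]
+    : [-6, -3]
swap : [-3, -6]
swap : [-6, -3]
over : [-6, -3, -6]
67   : [-6, -3, -6, 67]
rot  : [-6, -6, 67, -3]

[-6, -6, 67, -3]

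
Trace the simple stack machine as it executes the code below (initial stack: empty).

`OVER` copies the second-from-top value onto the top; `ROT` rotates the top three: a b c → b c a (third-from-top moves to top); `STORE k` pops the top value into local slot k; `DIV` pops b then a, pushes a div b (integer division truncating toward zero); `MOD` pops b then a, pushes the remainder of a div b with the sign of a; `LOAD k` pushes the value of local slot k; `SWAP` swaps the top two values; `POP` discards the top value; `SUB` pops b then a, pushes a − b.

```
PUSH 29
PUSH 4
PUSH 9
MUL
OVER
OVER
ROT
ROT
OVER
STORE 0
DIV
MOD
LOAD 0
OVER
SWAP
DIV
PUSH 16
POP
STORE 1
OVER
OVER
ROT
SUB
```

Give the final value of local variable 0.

PUSH 29 -> [29]
PUSH 4  -> [29, 4]
PUSH 9  -> [29, 4, 9]
MUL     -> [29, 36]
OVER    -> [29, 36, 29]
OVER    -> [29, 36, 29, 36]
ROT     -> [29, 29, 36, 36]
ROT     -> [29, 36, 36, 29]
OVER    -> [29, 36, 36, 29, 36]
STORE 0 -> [29, 36, 36, 29]
DIV     -> [29, 36, 1]
MOD     -> [29, 0]
LOAD 0  -> [29, 0, 36]
OVER    -> [29, 0, 36, 0]
SWAP    -> [29, 0, 0, 36]
DIV     -> [29, 0, 0]
PUSH 16 -> [29, 0, 0, 16]
POP     -> [29, 0, 0]
STORE 1 -> [29, 0]
OVER    -> [29, 0, 29]
OVER    -> [29, 0, 29, 0]
ROT     -> [29, 29, 0, 0]
SUB     -> [29, 29, 0]

36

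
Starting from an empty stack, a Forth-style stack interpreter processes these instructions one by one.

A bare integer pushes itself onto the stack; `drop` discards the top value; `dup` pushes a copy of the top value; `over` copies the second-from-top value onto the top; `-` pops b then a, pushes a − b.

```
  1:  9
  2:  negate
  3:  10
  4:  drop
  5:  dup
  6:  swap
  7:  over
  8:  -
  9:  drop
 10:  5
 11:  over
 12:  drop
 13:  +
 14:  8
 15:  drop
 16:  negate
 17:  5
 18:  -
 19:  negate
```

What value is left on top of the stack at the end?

1

9       9
negate  -9
10      -9 10
drop    -9
dup     -9 -9
swap    -9 -9
over    -9 -9 -9
-       -9 0
drop    -9
5       -9 5
over    -9 5 -9
drop    -9 5
+       -4
8       -4 8
drop    -4
negate  4
5       4 5
-       -1
negate  1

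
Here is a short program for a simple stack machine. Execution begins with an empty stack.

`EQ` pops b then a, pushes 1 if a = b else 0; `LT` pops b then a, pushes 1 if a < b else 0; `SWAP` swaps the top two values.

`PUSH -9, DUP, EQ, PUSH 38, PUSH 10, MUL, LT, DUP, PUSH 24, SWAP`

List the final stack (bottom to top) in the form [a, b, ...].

[1, 24, 1]

PUSH -9 → -9
DUP     → -9 -9
EQ      → 1
PUSH 38 → 1 38
PUSH 10 → 1 38 10
MUL     → 1 380
LT      → 1
DUP     → 1 1
PUSH 24 → 1 1 24
SWAP    → 1 24 1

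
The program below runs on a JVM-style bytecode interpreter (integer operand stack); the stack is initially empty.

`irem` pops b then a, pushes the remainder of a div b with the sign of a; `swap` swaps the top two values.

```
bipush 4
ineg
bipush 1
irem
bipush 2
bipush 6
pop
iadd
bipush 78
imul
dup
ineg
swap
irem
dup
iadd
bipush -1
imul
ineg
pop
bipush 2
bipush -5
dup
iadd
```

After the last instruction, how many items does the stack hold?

2

bipush 4  → 4
ineg      → -4
bipush 1  → -4 1
irem      → 0
bipush 2  → 0 2
bipush 6  → 0 2 6
pop       → 0 2
iadd      → 2
bipush 78 → 2 78
imul      → 156
dup       → 156 156
ineg      → 156 -156
swap      → -156 156
irem      → 0
dup       → 0 0
iadd      → 0
bipush -1 → 0 -1
imul      → 0
ineg      → 0
pop       → (empty)
bipush 2  → 2
bipush -5 → 2 -5
dup       → 2 -5 -5
iadd      → 2 -10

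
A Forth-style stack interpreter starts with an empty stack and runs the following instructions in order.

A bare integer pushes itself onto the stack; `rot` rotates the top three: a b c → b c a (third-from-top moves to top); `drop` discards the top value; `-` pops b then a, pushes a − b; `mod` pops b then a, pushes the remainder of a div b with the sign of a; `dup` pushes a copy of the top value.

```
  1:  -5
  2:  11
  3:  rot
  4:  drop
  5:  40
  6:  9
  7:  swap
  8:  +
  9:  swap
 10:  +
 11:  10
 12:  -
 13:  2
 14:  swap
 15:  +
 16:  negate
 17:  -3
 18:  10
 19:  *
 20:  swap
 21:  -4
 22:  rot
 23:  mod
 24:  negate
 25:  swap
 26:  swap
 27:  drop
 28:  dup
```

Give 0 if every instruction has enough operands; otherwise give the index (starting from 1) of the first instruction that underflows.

3

-5 -> -5
11 -> -5 11
rot  — needs 3 operands, stack has 2 → underflow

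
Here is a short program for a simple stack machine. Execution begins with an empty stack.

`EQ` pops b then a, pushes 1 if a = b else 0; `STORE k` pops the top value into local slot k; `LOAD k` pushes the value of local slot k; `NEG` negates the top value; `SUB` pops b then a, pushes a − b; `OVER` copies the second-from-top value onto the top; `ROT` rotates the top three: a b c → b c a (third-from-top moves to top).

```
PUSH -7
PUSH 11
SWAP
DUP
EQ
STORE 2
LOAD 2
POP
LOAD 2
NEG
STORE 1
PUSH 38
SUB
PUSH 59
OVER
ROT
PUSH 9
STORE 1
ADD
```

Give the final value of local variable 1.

PUSH -7 → -7
PUSH 11 → -7 11
SWAP    → 11 -7
DUP     → 11 -7 -7
EQ      → 11 1
STORE 2 → 11
LOAD 2  → 11 1
POP     → 11
LOAD 2  → 11 1
NEG     → 11 -1
STORE 1 → 11
PUSH 38 → 11 38
SUB     → -27
PUSH 59 → -27 59
OVER    → -27 59 -27
ROT     → 59 -27 -27
PUSH 9  → 59 -27 -27 9
STORE 1 → 59 -27 -27
ADD     → 59 -54

9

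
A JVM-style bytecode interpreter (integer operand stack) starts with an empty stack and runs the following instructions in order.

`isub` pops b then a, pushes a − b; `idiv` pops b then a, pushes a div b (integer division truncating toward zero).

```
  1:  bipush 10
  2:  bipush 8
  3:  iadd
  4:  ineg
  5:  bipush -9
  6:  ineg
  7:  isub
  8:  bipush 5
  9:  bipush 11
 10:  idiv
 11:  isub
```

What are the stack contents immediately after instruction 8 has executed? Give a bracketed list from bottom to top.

bipush 10 : [10]
bipush 8  : [10, 8]
iadd      : [18]
ineg      : [-18]
bipush -9 : [-18, -9]
ineg      : [-18, 9]
isub      : [-27]
bipush 5  : [-27, 5]

[-27, 5]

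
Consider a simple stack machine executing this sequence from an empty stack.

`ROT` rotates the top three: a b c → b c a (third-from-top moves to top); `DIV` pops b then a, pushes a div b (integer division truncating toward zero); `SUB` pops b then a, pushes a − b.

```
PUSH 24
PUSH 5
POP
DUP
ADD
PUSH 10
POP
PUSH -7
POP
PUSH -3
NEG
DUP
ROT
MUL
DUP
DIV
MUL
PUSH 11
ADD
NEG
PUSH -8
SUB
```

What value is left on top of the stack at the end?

-6

PUSH 24 → 24
PUSH 5  → 24 5
POP     → 24
DUP     → 24 24
ADD     → 48
PUSH 10 → 48 10
POP     → 48
PUSH -7 → 48 -7
POP     → 48
PUSH -3 → 48 -3
NEG     → 48 3
DUP     → 48 3 3
ROT     → 3 3 48
MUL     → 3 144
DUP     → 3 144 144
DIV     → 3 1
MUL     → 3
PUSH 11 → 3 11
ADD     → 14
NEG     → -14
PUSH -8 → -14 -8
SUB     → -6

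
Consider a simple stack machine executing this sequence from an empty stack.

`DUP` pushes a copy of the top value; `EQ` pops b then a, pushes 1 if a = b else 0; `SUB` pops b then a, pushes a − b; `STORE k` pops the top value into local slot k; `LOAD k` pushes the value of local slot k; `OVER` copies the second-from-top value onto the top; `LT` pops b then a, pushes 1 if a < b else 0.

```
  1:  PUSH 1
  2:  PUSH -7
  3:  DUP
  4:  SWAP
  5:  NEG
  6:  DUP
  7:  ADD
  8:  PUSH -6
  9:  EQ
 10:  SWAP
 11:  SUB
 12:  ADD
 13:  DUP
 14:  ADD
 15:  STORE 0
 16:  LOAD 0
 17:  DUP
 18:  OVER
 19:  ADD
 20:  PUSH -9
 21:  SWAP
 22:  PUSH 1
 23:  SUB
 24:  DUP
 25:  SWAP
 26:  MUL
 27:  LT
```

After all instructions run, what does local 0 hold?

PUSH 1  → [1]
PUSH -7 → [1, -7]
DUP     → [1, -7, -7]
SWAP    → [1, -7, -7]
NEG     → [1, -7, 7]
DUP     → [1, -7, 7, 7]
ADD     → [1, -7, 14]
PUSH -6 → [1, -7, 14, -6]
EQ      → [1, -7, 0]
SWAP    → [1, 0, -7]
SUB     → [1, 7]
ADD     → [8]
DUP     → [8, 8]
ADD     → [16]
STORE 0 → []
LOAD 0  → [16]
DUP     → [16, 16]
OVER    → [16, 16, 16]
ADD     → [16, 32]
PUSH -9 → [16, 32, -9]
SWAP    → [16, -9, 32]
PUSH 1  → [16, -9, 32, 1]
SUB     → [16, -9, 31]
DUP     → [16, -9, 31, 31]
SWAP    → [16, -9, 31, 31]
MUL     → [16, -9, 961]
LT      → [16, 1]

16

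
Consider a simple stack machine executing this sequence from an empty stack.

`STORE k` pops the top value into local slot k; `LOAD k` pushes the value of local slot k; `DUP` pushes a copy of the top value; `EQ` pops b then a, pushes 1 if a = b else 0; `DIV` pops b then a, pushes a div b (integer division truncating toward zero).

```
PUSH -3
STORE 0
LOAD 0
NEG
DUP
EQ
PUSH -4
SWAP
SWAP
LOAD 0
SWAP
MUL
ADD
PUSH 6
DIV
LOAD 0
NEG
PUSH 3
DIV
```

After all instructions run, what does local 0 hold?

-3

PUSH -3 → -3
STORE 0 → (empty)
LOAD 0  → -3
NEG     → 3
DUP     → 3 3
EQ      → 1
PUSH -4 → 1 -4
SWAP    → -4 1
SWAP    → 1 -4
LOAD 0  → 1 -4 -3
SWAP    → 1 -3 -4
MUL     → 1 12
ADD     → 13
PUSH 6  → 13 6
DIV     → 2
LOAD 0  → 2 -3
NEG     → 2 3
PUSH 3  → 2 3 3
DIV     → 2 1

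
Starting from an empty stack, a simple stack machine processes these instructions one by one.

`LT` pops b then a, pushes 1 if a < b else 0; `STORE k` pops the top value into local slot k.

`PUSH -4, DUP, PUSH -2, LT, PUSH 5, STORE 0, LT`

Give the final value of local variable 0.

5

PUSH -4 -> -4
DUP     -> -4 -4
PUSH -2 -> -4 -4 -2
LT      -> -4 1
PUSH 5  -> -4 1 5
STORE 0 -> -4 1
LT      -> 1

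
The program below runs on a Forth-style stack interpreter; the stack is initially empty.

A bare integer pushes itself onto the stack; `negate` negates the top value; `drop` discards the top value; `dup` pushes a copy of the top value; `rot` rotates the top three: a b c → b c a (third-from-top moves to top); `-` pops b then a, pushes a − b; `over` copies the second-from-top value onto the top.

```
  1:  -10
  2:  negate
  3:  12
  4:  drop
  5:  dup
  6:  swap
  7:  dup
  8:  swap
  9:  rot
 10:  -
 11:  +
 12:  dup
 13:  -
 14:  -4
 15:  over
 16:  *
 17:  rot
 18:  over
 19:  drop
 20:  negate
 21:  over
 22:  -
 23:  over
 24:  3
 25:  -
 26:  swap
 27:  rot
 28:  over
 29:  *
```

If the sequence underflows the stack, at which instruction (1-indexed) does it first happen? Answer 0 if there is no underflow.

-10     -10
negate  10
12      10 12
drop    10
dup     10 10
swap    10 10
dup     10 10 10
swap    10 10 10
rot     10 10 10
-       10 0
+       10
dup     10 10
-       0
-4      0 -4
over    0 -4 0
*       0 0
rot  — needs 3 operands, stack has 2 → underflow

17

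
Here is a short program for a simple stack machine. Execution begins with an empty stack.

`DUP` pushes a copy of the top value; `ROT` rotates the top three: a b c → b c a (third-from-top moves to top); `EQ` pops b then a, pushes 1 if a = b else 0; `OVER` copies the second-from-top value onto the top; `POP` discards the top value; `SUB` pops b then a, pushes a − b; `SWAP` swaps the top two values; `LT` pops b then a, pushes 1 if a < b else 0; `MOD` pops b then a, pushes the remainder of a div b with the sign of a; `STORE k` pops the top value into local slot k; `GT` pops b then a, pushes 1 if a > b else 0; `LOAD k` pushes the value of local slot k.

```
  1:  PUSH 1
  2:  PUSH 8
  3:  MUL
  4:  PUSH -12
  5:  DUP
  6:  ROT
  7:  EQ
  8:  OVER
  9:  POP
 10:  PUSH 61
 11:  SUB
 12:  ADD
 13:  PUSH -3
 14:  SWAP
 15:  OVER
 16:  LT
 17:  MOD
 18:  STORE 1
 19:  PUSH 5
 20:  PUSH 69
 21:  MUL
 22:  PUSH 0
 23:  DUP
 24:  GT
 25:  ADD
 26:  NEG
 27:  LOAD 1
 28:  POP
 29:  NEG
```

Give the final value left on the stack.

PUSH 1   → [1]
PUSH 8   → [1, 8]
MUL      → [8]
PUSH -12 → [8, -12]
DUP      → [8, -12, -12]
ROT      → [-12, -12, 8]
EQ       → [-12, 0]
OVER     → [-12, 0, -12]
POP      → [-12, 0]
PUSH 61  → [-12, 0, 61]
SUB      → [-12, -61]
ADD      → [-73]
PUSH -3  → [-73, -3]
SWAP     → [-3, -73]
OVER     → [-3, -73, -3]
LT       → [-3, 1]
MOD      → [0]
STORE 1  → []
PUSH 5   → [5]
PUSH 69  → [5, 69]
MUL      → [345]
PUSH 0   → [345, 0]
DUP      → [345, 0, 0]
GT       → [345, 0]
ADD      → [345]
NEG      → [-345]
LOAD 1   → [-345, 0]
POP      → [-345]
NEG      → [345]

345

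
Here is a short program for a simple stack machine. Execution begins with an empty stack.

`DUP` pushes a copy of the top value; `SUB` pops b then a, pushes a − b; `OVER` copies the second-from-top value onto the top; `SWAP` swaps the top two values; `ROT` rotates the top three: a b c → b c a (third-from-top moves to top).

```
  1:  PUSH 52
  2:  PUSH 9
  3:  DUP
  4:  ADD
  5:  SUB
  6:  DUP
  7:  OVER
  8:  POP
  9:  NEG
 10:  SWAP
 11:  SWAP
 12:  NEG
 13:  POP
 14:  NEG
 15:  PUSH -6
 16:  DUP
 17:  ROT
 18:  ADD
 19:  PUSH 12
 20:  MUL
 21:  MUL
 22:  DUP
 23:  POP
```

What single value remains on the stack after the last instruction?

2880

PUSH 52 → [52]
PUSH 9  → [52, 9]
DUP     → [52, 9, 9]
ADD     → [52, 18]
SUB     → [34]
DUP     → [34, 34]
OVER    → [34, 34, 34]
POP     → [34, 34]
NEG     → [34, -34]
SWAP    → [-34, 34]
SWAP    → [34, -34]
NEG     → [34, 34]
POP     → [34]
NEG     → [-34]
PUSH -6 → [-34, -6]
DUP     → [-34, -6, -6]
ROT     → [-6, -6, -34]
ADD     → [-6, -40]
PUSH 12 → [-6, -40, 12]
MUL     → [-6, -480]
MUL     → [2880]
DUP     → [2880, 2880]
POP     → [2880]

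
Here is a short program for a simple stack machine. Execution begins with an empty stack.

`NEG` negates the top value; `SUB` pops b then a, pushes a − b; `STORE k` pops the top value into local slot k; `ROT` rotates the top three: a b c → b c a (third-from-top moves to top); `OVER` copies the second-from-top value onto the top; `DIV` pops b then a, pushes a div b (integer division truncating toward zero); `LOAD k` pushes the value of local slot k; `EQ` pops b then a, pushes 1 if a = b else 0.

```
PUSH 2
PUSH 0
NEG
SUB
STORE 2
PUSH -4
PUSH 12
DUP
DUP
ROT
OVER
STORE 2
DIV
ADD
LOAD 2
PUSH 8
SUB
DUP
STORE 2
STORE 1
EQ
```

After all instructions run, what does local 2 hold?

PUSH 2  → 2
PUSH 0  → 2 0
NEG     → 2 0
SUB     → 2
STORE 2 → (empty)
PUSH -4 → -4
PUSH 12 → -4 12
DUP     → -4 12 12
DUP     → -4 12 12 12
ROT     → -4 12 12 12
OVER    → -4 12 12 12 12
STORE 2 → -4 12 12 12
DIV     → -4 12 1
ADD     → -4 13
LOAD 2  → -4 13 12
PUSH 8  → -4 13 12 8
SUB     → -4 13 4
DUP     → -4 13 4 4
STORE 2 → -4 13 4
STORE 1 → -4 13
EQ      → 0

4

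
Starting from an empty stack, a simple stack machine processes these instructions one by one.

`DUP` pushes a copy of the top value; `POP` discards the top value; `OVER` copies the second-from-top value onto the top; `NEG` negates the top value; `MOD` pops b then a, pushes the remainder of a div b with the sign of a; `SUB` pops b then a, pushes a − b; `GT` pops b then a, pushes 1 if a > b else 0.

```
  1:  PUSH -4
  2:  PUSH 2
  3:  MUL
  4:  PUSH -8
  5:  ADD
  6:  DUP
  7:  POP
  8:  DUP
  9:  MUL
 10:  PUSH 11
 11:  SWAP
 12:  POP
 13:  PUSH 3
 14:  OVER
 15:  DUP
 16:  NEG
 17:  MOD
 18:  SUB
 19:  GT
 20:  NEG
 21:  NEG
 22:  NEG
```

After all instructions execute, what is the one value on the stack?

-1

PUSH -4 : [-4]
PUSH 2  : [-4, 2]
MUL     : [-8]
PUSH -8 : [-8, -8]
ADD     : [-16]
DUP     : [-16, -16]
POP     : [-16]
DUP     : [-16, -16]
MUL     : [256]
PUSH 11 : [256, 11]
SWAP    : [11, 256]
POP     : [11]
PUSH 3  : [11, 3]
OVER    : [11, 3, 11]
DUP     : [11, 3, 11, 11]
NEG     : [11, 3, 11, -11]
MOD     : [11, 3, 0]
SUB     : [11, 3]
GT      : [1]
NEG     : [-1]
NEG     : [1]
NEG     : [-1]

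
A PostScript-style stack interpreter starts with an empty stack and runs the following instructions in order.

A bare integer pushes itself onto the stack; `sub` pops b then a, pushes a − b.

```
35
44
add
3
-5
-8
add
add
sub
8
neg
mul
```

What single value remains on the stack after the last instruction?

35  -> 35
44  -> 35 44
add -> 79
3   -> 79 3
-5  -> 79 3 -5
-8  -> 79 3 -5 -8
add -> 79 3 -13
add -> 79 -10
sub -> 89
8   -> 89 8
neg -> 89 -8
mul -> -712

-712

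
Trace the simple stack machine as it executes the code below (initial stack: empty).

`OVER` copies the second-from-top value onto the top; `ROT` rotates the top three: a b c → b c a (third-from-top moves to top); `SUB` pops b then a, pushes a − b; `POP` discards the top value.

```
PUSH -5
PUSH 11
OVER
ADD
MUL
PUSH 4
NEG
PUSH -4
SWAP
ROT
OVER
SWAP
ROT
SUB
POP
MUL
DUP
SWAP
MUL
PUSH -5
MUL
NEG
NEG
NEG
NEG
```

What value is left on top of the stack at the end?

-1280

PUSH -5 → -5
PUSH 11 → -5 11
OVER    → -5 11 -5
ADD     → -5 6
MUL     → -30
PUSH 4  → -30 4
NEG     → -30 -4
PUSH -4 → -30 -4 -4
SWAP    → -30 -4 -4
ROT     → -4 -4 -30
OVER    → -4 -4 -30 -4
SWAP    → -4 -4 -4 -30
ROT     → -4 -4 -30 -4
SUB     → -4 -4 -26
POP     → -4 -4
MUL     → 16
DUP     → 16 16
SWAP    → 16 16
MUL     → 256
PUSH -5 → 256 -5
MUL     → -1280
NEG     → 1280
NEG     → -1280
NEG     → 1280
NEG     → -1280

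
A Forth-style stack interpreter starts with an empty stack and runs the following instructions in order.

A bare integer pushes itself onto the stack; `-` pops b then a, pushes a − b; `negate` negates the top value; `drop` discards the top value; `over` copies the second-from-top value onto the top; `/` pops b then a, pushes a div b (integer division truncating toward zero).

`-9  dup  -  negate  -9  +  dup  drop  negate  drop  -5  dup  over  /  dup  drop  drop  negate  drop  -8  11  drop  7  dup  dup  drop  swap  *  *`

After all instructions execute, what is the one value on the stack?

-9     -> [-9]
dup    -> [-9, -9]
-      -> [0]
negate -> [0]
-9     -> [0, -9]
+      -> [-9]
dup    -> [-9, -9]
drop   -> [-9]
negate -> [9]
drop   -> []
-5     -> [-5]
dup    -> [-5, -5]
over   -> [-5, -5, -5]
/      -> [-5, 1]
dup    -> [-5, 1, 1]
drop   -> [-5, 1]
drop   -> [-5]
negate -> [5]
drop   -> []
-8     -> [-8]
11     -> [-8, 11]
drop   -> [-8]
7      -> [-8, 7]
dup    -> [-8, 7, 7]
dup    -> [-8, 7, 7, 7]
drop   -> [-8, 7, 7]
swap   -> [-8, 7, 7]
*      -> [-8, 49]
*      -> [-392]

-392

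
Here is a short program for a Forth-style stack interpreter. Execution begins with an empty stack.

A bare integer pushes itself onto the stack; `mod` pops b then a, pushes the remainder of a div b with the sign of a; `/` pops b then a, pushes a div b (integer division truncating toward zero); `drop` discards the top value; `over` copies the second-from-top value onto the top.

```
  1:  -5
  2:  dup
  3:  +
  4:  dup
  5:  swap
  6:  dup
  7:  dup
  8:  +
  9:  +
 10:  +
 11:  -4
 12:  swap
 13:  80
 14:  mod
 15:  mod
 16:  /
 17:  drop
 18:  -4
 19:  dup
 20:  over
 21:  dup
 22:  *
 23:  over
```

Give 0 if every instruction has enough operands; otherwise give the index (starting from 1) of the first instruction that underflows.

-5   -> -5
dup  -> -5 -5
+    -> -10
dup  -> -10 -10
swap -> -10 -10
dup  -> -10 -10 -10
dup  -> -10 -10 -10 -10
+    -> -10 -10 -20
+    -> -10 -30
+    -> -40
-4   -> -40 -4
swap -> -4 -40
80   -> -4 -40 80
mod  -> -4 -40
mod  -> -4
/  — needs 2 operands, stack has 1 → underflow

16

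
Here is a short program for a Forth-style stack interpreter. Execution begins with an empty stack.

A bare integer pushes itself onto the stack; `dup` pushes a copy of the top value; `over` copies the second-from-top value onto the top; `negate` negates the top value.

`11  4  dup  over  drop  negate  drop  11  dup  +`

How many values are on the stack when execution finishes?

11      11
4       11 4
dup     11 4 4
over    11 4 4 4
drop    11 4 4
negate  11 4 -4
drop    11 4
11      11 4 11
dup     11 4 11 11
+       11 4 22

3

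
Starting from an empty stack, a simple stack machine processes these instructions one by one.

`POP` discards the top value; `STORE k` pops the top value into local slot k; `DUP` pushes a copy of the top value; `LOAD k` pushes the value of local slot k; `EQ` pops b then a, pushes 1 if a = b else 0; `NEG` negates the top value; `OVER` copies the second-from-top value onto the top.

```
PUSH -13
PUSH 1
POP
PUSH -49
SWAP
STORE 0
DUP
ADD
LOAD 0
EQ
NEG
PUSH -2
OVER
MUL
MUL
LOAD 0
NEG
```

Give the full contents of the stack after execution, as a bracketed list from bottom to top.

PUSH -13 : -13
PUSH 1   : -13 1
POP      : -13
PUSH -49 : -13 -49
SWAP     : -49 -13
STORE 0  : -49
DUP      : -49 -49
ADD      : -98
LOAD 0   : -98 -13
EQ       : 0
NEG      : 0
PUSH -2  : 0 -2
OVER     : 0 -2 0
MUL      : 0 0
MUL      : 0
LOAD 0   : 0 -13
NEG      : 0 13

[0, 13]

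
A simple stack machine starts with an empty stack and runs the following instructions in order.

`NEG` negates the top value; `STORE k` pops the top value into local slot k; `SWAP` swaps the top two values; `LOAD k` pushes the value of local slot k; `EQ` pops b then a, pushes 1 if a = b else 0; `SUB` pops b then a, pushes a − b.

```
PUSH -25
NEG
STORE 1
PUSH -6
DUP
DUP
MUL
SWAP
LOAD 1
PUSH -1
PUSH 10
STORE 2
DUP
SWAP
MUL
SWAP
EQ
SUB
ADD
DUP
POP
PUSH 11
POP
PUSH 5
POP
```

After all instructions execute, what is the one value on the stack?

PUSH -25 -> [-25]
NEG      -> [25]
STORE 1  -> []
PUSH -6  -> [-6]
DUP      -> [-6, -6]
DUP      -> [-6, -6, -6]
MUL      -> [-6, 36]
SWAP     -> [36, -6]
LOAD 1   -> [36, -6, 25]
PUSH -1  -> [36, -6, 25, -1]
PUSH 10  -> [36, -6, 25, -1, 10]
STORE 2  -> [36, -6, 25, -1]
DUP      -> [36, -6, 25, -1, -1]
SWAP     -> [36, -6, 25, -1, -1]
MUL      -> [36, -6, 25, 1]
SWAP     -> [36, -6, 1, 25]
EQ       -> [36, -6, 0]
SUB      -> [36, -6]
ADD      -> [30]
DUP      -> [30, 30]
POP      -> [30]
PUSH 11  -> [30, 11]
POP      -> [30]
PUSH 5   -> [30, 5]
POP      -> [30]

30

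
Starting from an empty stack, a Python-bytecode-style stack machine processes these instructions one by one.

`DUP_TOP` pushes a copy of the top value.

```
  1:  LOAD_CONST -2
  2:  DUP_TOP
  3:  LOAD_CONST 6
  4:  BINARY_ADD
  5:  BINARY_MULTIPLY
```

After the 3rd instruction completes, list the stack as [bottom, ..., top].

LOAD_CONST -2 : [-2]
DUP_TOP       : [-2, -2]
LOAD_CONST 6  : [-2, -2, 6]

[-2, -2, 6]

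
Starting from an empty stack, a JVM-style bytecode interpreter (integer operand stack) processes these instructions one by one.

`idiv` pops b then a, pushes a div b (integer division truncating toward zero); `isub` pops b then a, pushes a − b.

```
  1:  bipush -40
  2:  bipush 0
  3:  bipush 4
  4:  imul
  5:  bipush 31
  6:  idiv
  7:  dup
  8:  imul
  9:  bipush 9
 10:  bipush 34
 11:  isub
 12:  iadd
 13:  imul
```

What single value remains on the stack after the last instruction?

1000

bipush -40 -> [-40]
bipush 0   -> [-40, 0]
bipush 4   -> [-40, 0, 4]
imul       -> [-40, 0]
bipush 31  -> [-40, 0, 31]
idiv       -> [-40, 0]
dup        -> [-40, 0, 0]
imul       -> [-40, 0]
bipush 9   -> [-40, 0, 9]
bipush 34  -> [-40, 0, 9, 34]
isub       -> [-40, 0, -25]
iadd       -> [-40, -25]
imul       -> [1000]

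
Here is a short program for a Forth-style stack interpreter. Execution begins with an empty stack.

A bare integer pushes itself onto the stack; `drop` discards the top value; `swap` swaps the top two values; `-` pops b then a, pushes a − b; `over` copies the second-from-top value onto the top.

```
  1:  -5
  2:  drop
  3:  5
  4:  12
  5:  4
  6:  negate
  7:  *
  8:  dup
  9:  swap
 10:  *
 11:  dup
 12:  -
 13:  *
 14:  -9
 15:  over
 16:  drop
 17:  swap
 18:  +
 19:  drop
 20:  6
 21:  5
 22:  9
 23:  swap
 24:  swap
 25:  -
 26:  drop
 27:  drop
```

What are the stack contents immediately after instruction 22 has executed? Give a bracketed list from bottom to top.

-5     → -5
drop   → (empty)
5      → 5
12     → 5 12
4      → 5 12 4
negate → 5 12 -4
*      → 5 -48
dup    → 5 -48 -48
swap   → 5 -48 -48
*      → 5 2304
dup    → 5 2304 2304
-      → 5 0
*      → 0
-9     → 0 -9
over   → 0 -9 0
drop   → 0 -9
swap   → -9 0
+      → -9
drop   → (empty)
6      → 6
5      → 6 5
9      → 6 5 9

[6, 5, 9]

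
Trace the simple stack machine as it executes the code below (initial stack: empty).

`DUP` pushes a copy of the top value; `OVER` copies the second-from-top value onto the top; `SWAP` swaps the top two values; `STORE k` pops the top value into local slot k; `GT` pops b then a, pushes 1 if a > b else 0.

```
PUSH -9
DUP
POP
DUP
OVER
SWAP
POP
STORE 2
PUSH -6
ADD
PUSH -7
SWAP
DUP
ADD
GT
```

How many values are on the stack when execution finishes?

1

PUSH -9  [-9]
DUP      [-9, -9]
POP      [-9]
DUP      [-9, -9]
OVER     [-9, -9, -9]
SWAP     [-9, -9, -9]
POP      [-9, -9]
STORE 2  [-9]
PUSH -6  [-9, -6]
ADD      [-15]
PUSH -7  [-15, -7]
SWAP     [-7, -15]
DUP      [-7, -15, -15]
ADD      [-7, -30]
GT       [1]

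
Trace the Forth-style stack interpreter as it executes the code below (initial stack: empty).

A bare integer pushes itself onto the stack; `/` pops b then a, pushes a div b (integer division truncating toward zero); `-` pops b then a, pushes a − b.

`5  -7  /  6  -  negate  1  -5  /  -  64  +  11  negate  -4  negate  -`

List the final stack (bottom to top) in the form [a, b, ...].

[70, -15]

5      : 5
-7     : 5 -7
/      : 0
6      : 0 6
-      : -6
negate : 6
1      : 6 1
-5     : 6 1 -5
/      : 6 0
-      : 6
64     : 6 64
+      : 70
11     : 70 11
negate : 70 -11
-4     : 70 -11 -4
negate : 70 -11 4
-      : 70 -15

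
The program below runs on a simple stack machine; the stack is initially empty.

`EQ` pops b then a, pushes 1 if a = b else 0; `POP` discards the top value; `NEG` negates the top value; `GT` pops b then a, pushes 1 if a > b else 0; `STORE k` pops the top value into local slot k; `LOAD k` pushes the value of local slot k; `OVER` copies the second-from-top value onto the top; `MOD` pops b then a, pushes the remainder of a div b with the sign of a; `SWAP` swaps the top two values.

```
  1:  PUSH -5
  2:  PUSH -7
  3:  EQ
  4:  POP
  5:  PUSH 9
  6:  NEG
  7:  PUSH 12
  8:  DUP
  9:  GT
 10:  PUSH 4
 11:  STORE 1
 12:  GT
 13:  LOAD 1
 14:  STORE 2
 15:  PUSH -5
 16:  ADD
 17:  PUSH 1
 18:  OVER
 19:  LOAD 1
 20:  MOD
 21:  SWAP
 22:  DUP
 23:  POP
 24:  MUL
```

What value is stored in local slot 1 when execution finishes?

4

PUSH -5  -5
PUSH -7  -5 -7
EQ       0
POP      (empty)
PUSH 9   9
NEG      -9
PUSH 12  -9 12
DUP      -9 12 12
GT       -9 0
PUSH 4   -9 0 4
STORE 1  -9 0
GT       0
LOAD 1   0 4
STORE 2  0
PUSH -5  0 -5
ADD      -5
PUSH 1   -5 1
OVER     -5 1 -5
LOAD 1   -5 1 -5 4
MOD      -5 1 -1
SWAP     -5 -1 1
DUP      -5 -1 1 1
POP      -5 -1 1
MUL      -5 -1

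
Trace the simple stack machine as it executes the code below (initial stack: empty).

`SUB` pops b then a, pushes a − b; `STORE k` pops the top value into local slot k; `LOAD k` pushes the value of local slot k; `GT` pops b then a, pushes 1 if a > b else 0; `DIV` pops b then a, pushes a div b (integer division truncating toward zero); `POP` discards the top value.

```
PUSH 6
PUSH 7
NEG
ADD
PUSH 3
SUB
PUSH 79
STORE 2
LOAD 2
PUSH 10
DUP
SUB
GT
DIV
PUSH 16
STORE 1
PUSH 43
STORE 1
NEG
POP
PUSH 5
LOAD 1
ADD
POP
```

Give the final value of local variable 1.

PUSH 6   6
PUSH 7   6 7
NEG      6 -7
ADD      -1
PUSH 3   -1 3
SUB      -4
PUSH 79  -4 79
STORE 2  -4
LOAD 2   -4 79
PUSH 10  -4 79 10
DUP      -4 79 10 10
SUB      -4 79 0
GT       -4 1
DIV      -4
PUSH 16  -4 16
STORE 1  -4
PUSH 43  -4 43
STORE 1  -4
NEG      4
POP      (empty)
PUSH 5   5
LOAD 1   5 43
ADD      48
POP      (empty)

43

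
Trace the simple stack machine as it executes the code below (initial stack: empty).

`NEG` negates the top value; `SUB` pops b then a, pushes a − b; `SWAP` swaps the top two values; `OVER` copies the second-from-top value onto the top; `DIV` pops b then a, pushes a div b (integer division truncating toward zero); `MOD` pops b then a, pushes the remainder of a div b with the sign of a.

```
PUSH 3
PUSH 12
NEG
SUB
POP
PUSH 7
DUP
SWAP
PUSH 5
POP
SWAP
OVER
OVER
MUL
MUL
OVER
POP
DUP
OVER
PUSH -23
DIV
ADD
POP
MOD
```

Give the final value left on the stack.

PUSH 3   → 3
PUSH 12  → 3 12
NEG      → 3 -12
SUB      → 15
POP      → (empty)
PUSH 7   → 7
DUP      → 7 7
SWAP     → 7 7
PUSH 5   → 7 7 5
POP      → 7 7
SWAP     → 7 7
OVER     → 7 7 7
OVER     → 7 7 7 7
MUL      → 7 7 49
MUL      → 7 343
OVER     → 7 343 7
POP      → 7 343
DUP      → 7 343 343
OVER     → 7 343 343 343
PUSH -23 → 7 343 343 343 -23
DIV      → 7 343 343 -14
ADD      → 7 343 329
POP      → 7 343
MOD      → 7

7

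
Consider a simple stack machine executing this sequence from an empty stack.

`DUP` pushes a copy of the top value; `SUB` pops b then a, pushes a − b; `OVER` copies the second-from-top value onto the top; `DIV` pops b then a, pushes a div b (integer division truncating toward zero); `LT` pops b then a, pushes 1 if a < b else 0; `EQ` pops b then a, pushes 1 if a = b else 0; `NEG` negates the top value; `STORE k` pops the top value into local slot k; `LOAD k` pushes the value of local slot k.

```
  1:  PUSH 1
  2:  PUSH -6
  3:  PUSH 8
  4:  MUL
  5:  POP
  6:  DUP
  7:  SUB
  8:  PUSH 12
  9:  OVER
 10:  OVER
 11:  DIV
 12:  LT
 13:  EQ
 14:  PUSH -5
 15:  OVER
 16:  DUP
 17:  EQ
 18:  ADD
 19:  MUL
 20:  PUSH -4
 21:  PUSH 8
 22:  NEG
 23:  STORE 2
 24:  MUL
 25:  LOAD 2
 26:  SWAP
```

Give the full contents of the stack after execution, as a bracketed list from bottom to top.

PUSH 1  -> 1
PUSH -6 -> 1 -6
PUSH 8  -> 1 -6 8
MUL     -> 1 -48
POP     -> 1
DUP     -> 1 1
SUB     -> 0
PUSH 12 -> 0 12
OVER    -> 0 12 0
OVER    -> 0 12 0 12
DIV     -> 0 12 0
LT      -> 0 0
EQ      -> 1
PUSH -5 -> 1 -5
OVER    -> 1 -5 1
DUP     -> 1 -5 1 1
EQ      -> 1 -5 1
ADD     -> 1 -4
MUL     -> -4
PUSH -4 -> -4 -4
PUSH 8  -> -4 -4 8
NEG     -> -4 -4 -8
STORE 2 -> -4 -4
MUL     -> 16
LOAD 2  -> 16 -8
SWAP    -> -8 16

[-8, 16]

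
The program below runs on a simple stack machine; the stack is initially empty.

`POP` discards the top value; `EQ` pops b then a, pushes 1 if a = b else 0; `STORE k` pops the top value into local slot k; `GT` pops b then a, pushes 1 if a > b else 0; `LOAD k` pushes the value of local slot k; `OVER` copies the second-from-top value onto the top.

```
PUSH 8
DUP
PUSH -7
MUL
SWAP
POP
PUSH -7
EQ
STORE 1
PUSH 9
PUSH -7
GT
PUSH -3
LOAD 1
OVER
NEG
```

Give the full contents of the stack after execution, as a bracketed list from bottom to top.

[1, -3, 0, 3]

PUSH 8  : 8
DUP     : 8 8
PUSH -7 : 8 8 -7
MUL     : 8 -56
SWAP    : -56 8
POP     : -56
PUSH -7 : -56 -7
EQ      : 0
STORE 1 : (empty)
PUSH 9  : 9
PUSH -7 : 9 -7
GT      : 1
PUSH -3 : 1 -3
LOAD 1  : 1 -3 0
OVER    : 1 -3 0 -3
NEG     : 1 -3 0 3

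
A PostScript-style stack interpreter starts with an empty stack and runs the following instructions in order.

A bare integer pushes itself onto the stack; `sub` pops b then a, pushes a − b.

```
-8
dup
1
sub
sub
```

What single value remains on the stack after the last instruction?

-8  → [-8]
dup → [-8, -8]
1   → [-8, -8, 1]
sub → [-8, -9]
sub → [1]

1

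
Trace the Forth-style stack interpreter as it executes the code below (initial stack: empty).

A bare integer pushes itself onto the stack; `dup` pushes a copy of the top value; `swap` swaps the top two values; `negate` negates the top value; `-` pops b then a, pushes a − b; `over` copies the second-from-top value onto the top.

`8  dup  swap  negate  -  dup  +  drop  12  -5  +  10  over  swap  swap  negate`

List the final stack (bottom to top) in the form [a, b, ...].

[7, 10, -7]

8      -> [8]
dup    -> [8, 8]
swap   -> [8, 8]
negate -> [8, -8]
-      -> [16]
dup    -> [16, 16]
+      -> [32]
drop   -> []
12     -> [12]
-5     -> [12, -5]
+      -> [7]
10     -> [7, 10]
over   -> [7, 10, 7]
swap   -> [7, 7, 10]
swap   -> [7, 10, 7]
negate -> [7, 10, -7]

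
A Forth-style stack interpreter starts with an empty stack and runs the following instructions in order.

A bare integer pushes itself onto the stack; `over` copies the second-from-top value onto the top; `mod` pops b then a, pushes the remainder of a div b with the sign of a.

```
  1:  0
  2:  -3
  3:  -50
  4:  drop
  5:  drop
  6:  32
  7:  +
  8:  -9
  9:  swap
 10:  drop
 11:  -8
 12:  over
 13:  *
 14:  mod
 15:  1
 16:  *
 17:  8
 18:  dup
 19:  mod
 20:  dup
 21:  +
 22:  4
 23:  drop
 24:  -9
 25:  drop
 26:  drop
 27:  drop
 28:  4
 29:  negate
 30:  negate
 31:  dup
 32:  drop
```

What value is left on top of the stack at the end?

4

0       0
-3      0 -3
-50     0 -3 -50
drop    0 -3
drop    0
32      0 32
+       32
-9      32 -9
swap    -9 32
drop    -9
-8      -9 -8
over    -9 -8 -9
*       -9 72
mod     -9
1       -9 1
*       -9
8       -9 8
dup     -9 8 8
mod     -9 0
dup     -9 0 0
+       -9 0
4       -9 0 4
drop    -9 0
-9      -9 0 -9
drop    -9 0
drop    -9
drop    (empty)
4       4
negate  -4
negate  4
dup     4 4
drop    4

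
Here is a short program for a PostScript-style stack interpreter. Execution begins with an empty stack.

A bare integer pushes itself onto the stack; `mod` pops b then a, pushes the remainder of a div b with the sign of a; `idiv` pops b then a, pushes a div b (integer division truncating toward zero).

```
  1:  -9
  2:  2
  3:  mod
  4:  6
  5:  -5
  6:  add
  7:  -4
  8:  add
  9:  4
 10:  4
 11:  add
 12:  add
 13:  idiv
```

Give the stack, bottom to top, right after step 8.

[-1, -3]

-9  : -9
2   : -9 2
mod : -1
6   : -1 6
-5  : -1 6 -5
add : -1 1
-4  : -1 1 -4
add : -1 -3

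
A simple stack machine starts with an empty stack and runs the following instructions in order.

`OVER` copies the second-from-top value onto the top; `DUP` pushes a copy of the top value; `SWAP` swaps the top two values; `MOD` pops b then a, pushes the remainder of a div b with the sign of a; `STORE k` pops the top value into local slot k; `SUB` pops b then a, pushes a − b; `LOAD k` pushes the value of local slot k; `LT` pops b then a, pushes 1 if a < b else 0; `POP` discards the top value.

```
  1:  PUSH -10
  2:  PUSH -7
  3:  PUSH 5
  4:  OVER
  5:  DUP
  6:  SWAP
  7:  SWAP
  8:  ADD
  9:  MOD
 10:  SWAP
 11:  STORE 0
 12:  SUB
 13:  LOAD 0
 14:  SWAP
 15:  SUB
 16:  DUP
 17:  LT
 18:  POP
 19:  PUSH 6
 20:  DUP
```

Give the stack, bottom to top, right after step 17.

PUSH -10 : -10
PUSH -7  : -10 -7
PUSH 5   : -10 -7 5
OVER     : -10 -7 5 -7
DUP      : -10 -7 5 -7 -7
SWAP     : -10 -7 5 -7 -7
SWAP     : -10 -7 5 -7 -7
ADD      : -10 -7 5 -14
MOD      : -10 -7 5
SWAP     : -10 5 -7
STORE 0  : -10 5
SUB      : -15
LOAD 0   : -15 -7
SWAP     : -7 -15
SUB      : 8
DUP      : 8 8
LT       : 0

[0]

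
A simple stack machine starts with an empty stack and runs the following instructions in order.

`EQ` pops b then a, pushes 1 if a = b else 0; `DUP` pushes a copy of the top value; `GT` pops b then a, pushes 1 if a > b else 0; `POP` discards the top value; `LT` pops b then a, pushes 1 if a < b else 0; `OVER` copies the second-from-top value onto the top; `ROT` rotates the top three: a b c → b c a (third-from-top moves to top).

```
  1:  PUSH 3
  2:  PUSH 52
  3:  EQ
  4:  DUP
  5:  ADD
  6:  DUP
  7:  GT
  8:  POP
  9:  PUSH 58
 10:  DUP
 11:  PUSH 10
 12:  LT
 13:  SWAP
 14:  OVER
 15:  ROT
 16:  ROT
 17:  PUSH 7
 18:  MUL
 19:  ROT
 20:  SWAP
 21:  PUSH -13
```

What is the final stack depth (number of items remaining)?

4

PUSH 3   : 3
PUSH 52  : 3 52
EQ       : 0
DUP      : 0 0
ADD      : 0
DUP      : 0 0
GT       : 0
POP      : (empty)
PUSH 58  : 58
DUP      : 58 58
PUSH 10  : 58 58 10
LT       : 58 0
SWAP     : 0 58
OVER     : 0 58 0
ROT      : 58 0 0
ROT      : 0 0 58
PUSH 7   : 0 0 58 7
MUL      : 0 0 406
ROT      : 0 406 0
SWAP     : 0 0 406
PUSH -13 : 0 0 406 -13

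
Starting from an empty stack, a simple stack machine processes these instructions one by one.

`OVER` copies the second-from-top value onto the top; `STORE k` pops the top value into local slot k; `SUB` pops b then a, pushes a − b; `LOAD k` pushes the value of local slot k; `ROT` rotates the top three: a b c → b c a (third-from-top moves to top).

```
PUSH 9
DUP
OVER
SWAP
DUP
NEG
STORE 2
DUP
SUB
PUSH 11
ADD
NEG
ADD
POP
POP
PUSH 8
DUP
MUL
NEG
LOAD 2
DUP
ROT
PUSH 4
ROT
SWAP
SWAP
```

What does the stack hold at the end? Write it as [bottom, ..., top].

[-9, -64, 4, -9]

PUSH 9  -> [9]
DUP     -> [9, 9]
OVER    -> [9, 9, 9]
SWAP    -> [9, 9, 9]
DUP     -> [9, 9, 9, 9]
NEG     -> [9, 9, 9, -9]
STORE 2 -> [9, 9, 9]
DUP     -> [9, 9, 9, 9]
SUB     -> [9, 9, 0]
PUSH 11 -> [9, 9, 0, 11]
ADD     -> [9, 9, 11]
NEG     -> [9, 9, -11]
ADD     -> [9, -2]
POP     -> [9]
POP     -> []
PUSH 8  -> [8]
DUP     -> [8, 8]
MUL     -> [64]
NEG     -> [-64]
LOAD 2  -> [-64, -9]
DUP     -> [-64, -9, -9]
ROT     -> [-9, -9, -64]
PUSH 4  -> [-9, -9, -64, 4]
ROT     -> [-9, -64, 4, -9]
SWAP    -> [-9, -64, -9, 4]
SWAP    -> [-9, -64, 4, -9]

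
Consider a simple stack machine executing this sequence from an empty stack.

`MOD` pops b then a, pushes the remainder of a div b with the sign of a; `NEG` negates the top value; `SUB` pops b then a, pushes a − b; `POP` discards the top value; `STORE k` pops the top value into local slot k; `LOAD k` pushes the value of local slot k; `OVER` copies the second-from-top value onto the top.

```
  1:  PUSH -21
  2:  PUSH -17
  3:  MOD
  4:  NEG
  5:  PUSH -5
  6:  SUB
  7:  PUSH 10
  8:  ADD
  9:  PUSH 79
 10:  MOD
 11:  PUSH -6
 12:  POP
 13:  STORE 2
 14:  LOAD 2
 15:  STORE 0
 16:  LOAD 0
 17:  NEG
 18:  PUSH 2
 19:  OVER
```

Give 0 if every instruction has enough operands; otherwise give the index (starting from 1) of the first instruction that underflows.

PUSH -21 -> [-21]
PUSH -17 -> [-21, -17]
MOD      -> [-4]
NEG      -> [4]
PUSH -5  -> [4, -5]
SUB      -> [9]
PUSH 10  -> [9, 10]
ADD      -> [19]
PUSH 79  -> [19, 79]
MOD      -> [19]
PUSH -6  -> [19, -6]
POP      -> [19]
STORE 2  -> []
LOAD 2   -> [19]
STORE 0  -> []
LOAD 0   -> [19]
NEG      -> [-19]
PUSH 2   -> [-19, 2]
OVER     -> [-19, 2, -19]

0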